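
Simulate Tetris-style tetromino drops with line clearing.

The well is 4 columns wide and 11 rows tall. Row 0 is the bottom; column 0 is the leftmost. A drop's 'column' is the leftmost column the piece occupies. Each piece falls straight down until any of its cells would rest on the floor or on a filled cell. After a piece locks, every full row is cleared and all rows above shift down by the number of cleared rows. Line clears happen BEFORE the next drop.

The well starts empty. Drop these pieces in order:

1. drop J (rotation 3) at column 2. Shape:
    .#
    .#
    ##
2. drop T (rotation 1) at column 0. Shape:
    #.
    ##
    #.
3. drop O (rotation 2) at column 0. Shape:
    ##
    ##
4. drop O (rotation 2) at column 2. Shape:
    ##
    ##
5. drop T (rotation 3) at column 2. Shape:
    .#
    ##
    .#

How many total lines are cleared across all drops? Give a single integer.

Drop 1: J rot3 at col 2 lands with bottom-row=0; cleared 0 line(s) (total 0); column heights now [0 0 1 3], max=3
Drop 2: T rot1 at col 0 lands with bottom-row=0; cleared 0 line(s) (total 0); column heights now [3 2 1 3], max=3
Drop 3: O rot2 at col 0 lands with bottom-row=3; cleared 0 line(s) (total 0); column heights now [5 5 1 3], max=5
Drop 4: O rot2 at col 2 lands with bottom-row=3; cleared 2 line(s) (total 2); column heights now [3 2 1 3], max=3
Drop 5: T rot3 at col 2 lands with bottom-row=3; cleared 0 line(s) (total 2); column heights now [3 2 5 6], max=6

Answer: 2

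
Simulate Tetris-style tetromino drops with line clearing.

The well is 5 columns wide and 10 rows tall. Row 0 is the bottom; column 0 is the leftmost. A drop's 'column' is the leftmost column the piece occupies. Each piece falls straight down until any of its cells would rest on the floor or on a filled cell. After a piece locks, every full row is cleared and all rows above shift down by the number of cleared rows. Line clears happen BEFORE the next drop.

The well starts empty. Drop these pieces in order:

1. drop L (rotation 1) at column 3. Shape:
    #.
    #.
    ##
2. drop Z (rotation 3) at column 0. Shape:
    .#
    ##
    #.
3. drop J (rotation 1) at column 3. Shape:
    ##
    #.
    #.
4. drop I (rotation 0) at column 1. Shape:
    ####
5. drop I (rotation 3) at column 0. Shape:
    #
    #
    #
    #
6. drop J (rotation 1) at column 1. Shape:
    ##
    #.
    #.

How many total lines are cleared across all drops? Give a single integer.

Drop 1: L rot1 at col 3 lands with bottom-row=0; cleared 0 line(s) (total 0); column heights now [0 0 0 3 1], max=3
Drop 2: Z rot3 at col 0 lands with bottom-row=0; cleared 0 line(s) (total 0); column heights now [2 3 0 3 1], max=3
Drop 3: J rot1 at col 3 lands with bottom-row=3; cleared 0 line(s) (total 0); column heights now [2 3 0 6 6], max=6
Drop 4: I rot0 at col 1 lands with bottom-row=6; cleared 0 line(s) (total 0); column heights now [2 7 7 7 7], max=7
Drop 5: I rot3 at col 0 lands with bottom-row=2; cleared 0 line(s) (total 0); column heights now [6 7 7 7 7], max=7
Drop 6: J rot1 at col 1 lands with bottom-row=7; cleared 0 line(s) (total 0); column heights now [6 10 10 7 7], max=10

Answer: 0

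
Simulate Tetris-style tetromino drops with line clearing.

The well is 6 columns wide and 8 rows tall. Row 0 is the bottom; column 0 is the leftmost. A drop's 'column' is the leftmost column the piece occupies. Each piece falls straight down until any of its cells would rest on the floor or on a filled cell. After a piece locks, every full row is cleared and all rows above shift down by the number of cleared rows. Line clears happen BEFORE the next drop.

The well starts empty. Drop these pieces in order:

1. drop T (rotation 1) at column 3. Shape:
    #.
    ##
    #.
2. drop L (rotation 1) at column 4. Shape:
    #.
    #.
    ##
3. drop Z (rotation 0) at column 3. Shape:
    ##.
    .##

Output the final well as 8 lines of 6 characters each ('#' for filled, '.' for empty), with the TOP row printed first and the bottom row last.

Answer: ......
...##.
....##
....#.
....#.
...###
...##.
...#..

Derivation:
Drop 1: T rot1 at col 3 lands with bottom-row=0; cleared 0 line(s) (total 0); column heights now [0 0 0 3 2 0], max=3
Drop 2: L rot1 at col 4 lands with bottom-row=2; cleared 0 line(s) (total 0); column heights now [0 0 0 3 5 3], max=5
Drop 3: Z rot0 at col 3 lands with bottom-row=5; cleared 0 line(s) (total 0); column heights now [0 0 0 7 7 6], max=7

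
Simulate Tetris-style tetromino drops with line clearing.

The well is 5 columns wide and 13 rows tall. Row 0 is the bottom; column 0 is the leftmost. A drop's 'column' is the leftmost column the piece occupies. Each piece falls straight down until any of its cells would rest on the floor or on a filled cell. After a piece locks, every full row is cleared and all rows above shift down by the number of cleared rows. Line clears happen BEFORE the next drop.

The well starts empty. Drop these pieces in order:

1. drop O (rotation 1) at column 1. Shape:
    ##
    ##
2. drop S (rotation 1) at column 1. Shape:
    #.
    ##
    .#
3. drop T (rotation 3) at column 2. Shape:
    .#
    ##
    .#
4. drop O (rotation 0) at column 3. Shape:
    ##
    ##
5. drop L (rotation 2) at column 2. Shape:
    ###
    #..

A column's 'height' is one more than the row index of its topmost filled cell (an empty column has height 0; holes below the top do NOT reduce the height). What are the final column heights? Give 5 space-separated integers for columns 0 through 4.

Answer: 0 5 9 9 9

Derivation:
Drop 1: O rot1 at col 1 lands with bottom-row=0; cleared 0 line(s) (total 0); column heights now [0 2 2 0 0], max=2
Drop 2: S rot1 at col 1 lands with bottom-row=2; cleared 0 line(s) (total 0); column heights now [0 5 4 0 0], max=5
Drop 3: T rot3 at col 2 lands with bottom-row=3; cleared 0 line(s) (total 0); column heights now [0 5 5 6 0], max=6
Drop 4: O rot0 at col 3 lands with bottom-row=6; cleared 0 line(s) (total 0); column heights now [0 5 5 8 8], max=8
Drop 5: L rot2 at col 2 lands with bottom-row=7; cleared 0 line(s) (total 0); column heights now [0 5 9 9 9], max=9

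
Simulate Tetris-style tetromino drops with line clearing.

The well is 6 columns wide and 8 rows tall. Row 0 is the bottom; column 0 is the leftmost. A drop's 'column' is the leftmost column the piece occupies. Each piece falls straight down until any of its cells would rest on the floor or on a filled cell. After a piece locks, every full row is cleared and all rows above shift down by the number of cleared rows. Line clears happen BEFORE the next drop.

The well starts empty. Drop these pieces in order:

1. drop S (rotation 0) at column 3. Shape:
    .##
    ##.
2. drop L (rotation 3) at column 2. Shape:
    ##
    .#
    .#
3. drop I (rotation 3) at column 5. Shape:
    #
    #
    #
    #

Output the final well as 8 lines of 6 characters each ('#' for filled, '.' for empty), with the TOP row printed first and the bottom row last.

Drop 1: S rot0 at col 3 lands with bottom-row=0; cleared 0 line(s) (total 0); column heights now [0 0 0 1 2 2], max=2
Drop 2: L rot3 at col 2 lands with bottom-row=1; cleared 0 line(s) (total 0); column heights now [0 0 4 4 2 2], max=4
Drop 3: I rot3 at col 5 lands with bottom-row=2; cleared 0 line(s) (total 0); column heights now [0 0 4 4 2 6], max=6

Answer: ......
......
.....#
.....#
..##.#
...#.#
...###
...##.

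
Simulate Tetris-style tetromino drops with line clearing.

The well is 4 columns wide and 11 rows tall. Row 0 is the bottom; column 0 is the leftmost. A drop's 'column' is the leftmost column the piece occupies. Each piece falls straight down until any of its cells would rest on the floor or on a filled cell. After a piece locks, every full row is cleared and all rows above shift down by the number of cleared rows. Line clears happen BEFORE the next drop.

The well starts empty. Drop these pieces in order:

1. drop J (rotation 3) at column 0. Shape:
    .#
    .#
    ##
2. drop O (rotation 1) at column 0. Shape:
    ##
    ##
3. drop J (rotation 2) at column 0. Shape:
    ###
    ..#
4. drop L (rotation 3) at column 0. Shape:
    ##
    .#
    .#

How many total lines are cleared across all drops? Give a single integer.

Drop 1: J rot3 at col 0 lands with bottom-row=0; cleared 0 line(s) (total 0); column heights now [1 3 0 0], max=3
Drop 2: O rot1 at col 0 lands with bottom-row=3; cleared 0 line(s) (total 0); column heights now [5 5 0 0], max=5
Drop 3: J rot2 at col 0 lands with bottom-row=4; cleared 0 line(s) (total 0); column heights now [6 6 6 0], max=6
Drop 4: L rot3 at col 0 lands with bottom-row=6; cleared 0 line(s) (total 0); column heights now [9 9 6 0], max=9

Answer: 0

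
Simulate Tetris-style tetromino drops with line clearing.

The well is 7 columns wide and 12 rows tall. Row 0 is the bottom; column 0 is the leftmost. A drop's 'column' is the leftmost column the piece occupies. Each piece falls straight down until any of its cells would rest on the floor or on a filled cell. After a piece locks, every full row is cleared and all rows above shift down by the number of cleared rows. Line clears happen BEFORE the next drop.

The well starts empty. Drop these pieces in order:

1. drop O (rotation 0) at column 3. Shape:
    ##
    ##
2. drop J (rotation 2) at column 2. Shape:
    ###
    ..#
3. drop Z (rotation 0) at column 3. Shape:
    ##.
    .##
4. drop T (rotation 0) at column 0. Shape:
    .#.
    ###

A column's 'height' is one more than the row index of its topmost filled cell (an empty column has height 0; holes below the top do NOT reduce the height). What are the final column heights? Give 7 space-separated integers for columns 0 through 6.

Answer: 5 6 5 6 6 5 0

Derivation:
Drop 1: O rot0 at col 3 lands with bottom-row=0; cleared 0 line(s) (total 0); column heights now [0 0 0 2 2 0 0], max=2
Drop 2: J rot2 at col 2 lands with bottom-row=2; cleared 0 line(s) (total 0); column heights now [0 0 4 4 4 0 0], max=4
Drop 3: Z rot0 at col 3 lands with bottom-row=4; cleared 0 line(s) (total 0); column heights now [0 0 4 6 6 5 0], max=6
Drop 4: T rot0 at col 0 lands with bottom-row=4; cleared 0 line(s) (total 0); column heights now [5 6 5 6 6 5 0], max=6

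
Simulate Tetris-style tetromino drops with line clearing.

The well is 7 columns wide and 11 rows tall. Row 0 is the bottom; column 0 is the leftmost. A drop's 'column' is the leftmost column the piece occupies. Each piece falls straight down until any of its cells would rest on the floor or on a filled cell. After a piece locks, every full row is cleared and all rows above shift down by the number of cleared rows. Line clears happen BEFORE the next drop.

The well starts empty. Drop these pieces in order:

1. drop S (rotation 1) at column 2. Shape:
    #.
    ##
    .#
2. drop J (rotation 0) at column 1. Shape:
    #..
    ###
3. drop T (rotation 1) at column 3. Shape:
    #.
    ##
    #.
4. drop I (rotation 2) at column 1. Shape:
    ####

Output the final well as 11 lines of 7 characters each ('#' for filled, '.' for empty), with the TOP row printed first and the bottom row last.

Drop 1: S rot1 at col 2 lands with bottom-row=0; cleared 0 line(s) (total 0); column heights now [0 0 3 2 0 0 0], max=3
Drop 2: J rot0 at col 1 lands with bottom-row=3; cleared 0 line(s) (total 0); column heights now [0 5 4 4 0 0 0], max=5
Drop 3: T rot1 at col 3 lands with bottom-row=4; cleared 0 line(s) (total 0); column heights now [0 5 4 7 6 0 0], max=7
Drop 4: I rot2 at col 1 lands with bottom-row=7; cleared 0 line(s) (total 0); column heights now [0 8 8 8 8 0 0], max=8

Answer: .......
.......
.......
.####..
...#...
...##..
.#.#...
.###...
..#....
..##...
...#...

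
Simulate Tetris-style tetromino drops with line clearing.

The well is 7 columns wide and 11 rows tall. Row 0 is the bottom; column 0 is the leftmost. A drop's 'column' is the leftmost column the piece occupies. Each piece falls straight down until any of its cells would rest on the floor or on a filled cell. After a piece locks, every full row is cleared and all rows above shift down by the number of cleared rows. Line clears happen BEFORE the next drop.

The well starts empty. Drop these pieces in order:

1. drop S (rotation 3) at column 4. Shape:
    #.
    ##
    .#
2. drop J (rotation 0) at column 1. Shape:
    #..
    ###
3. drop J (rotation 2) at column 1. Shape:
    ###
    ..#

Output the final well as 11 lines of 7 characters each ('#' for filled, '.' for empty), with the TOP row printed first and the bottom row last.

Answer: .......
.......
.......
.......
.......
.......
.......
.......
.####..
.#.###.
.###.#.

Derivation:
Drop 1: S rot3 at col 4 lands with bottom-row=0; cleared 0 line(s) (total 0); column heights now [0 0 0 0 3 2 0], max=3
Drop 2: J rot0 at col 1 lands with bottom-row=0; cleared 0 line(s) (total 0); column heights now [0 2 1 1 3 2 0], max=3
Drop 3: J rot2 at col 1 lands with bottom-row=1; cleared 0 line(s) (total 0); column heights now [0 3 3 3 3 2 0], max=3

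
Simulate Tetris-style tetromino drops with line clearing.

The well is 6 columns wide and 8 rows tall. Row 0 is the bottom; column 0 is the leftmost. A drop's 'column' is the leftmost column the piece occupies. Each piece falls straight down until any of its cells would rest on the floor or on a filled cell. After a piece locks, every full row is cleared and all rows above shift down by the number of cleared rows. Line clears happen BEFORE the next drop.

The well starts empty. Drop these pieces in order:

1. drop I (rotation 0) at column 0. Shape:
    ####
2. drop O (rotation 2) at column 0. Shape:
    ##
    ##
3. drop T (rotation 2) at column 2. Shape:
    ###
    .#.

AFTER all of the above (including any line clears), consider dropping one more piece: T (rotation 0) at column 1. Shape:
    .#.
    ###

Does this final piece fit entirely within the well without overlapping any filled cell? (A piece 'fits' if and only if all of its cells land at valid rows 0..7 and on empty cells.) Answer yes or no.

Answer: yes

Derivation:
Drop 1: I rot0 at col 0 lands with bottom-row=0; cleared 0 line(s) (total 0); column heights now [1 1 1 1 0 0], max=1
Drop 2: O rot2 at col 0 lands with bottom-row=1; cleared 0 line(s) (total 0); column heights now [3 3 1 1 0 0], max=3
Drop 3: T rot2 at col 2 lands with bottom-row=1; cleared 0 line(s) (total 0); column heights now [3 3 3 3 3 0], max=3
Test piece T rot0 at col 1 (width 3): heights before test = [3 3 3 3 3 0]; fits = True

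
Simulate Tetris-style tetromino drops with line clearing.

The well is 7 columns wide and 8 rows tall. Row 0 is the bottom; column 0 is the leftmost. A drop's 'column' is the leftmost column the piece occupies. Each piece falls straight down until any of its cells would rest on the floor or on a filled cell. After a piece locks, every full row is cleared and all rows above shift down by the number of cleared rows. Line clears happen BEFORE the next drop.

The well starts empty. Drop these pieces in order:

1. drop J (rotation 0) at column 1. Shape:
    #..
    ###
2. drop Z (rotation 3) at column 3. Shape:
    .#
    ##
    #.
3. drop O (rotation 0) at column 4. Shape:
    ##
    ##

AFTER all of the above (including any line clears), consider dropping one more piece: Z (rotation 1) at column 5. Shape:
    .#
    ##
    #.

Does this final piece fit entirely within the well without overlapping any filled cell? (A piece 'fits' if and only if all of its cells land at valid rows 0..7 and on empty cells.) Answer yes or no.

Answer: no

Derivation:
Drop 1: J rot0 at col 1 lands with bottom-row=0; cleared 0 line(s) (total 0); column heights now [0 2 1 1 0 0 0], max=2
Drop 2: Z rot3 at col 3 lands with bottom-row=1; cleared 0 line(s) (total 0); column heights now [0 2 1 3 4 0 0], max=4
Drop 3: O rot0 at col 4 lands with bottom-row=4; cleared 0 line(s) (total 0); column heights now [0 2 1 3 6 6 0], max=6
Test piece Z rot1 at col 5 (width 2): heights before test = [0 2 1 3 6 6 0]; fits = False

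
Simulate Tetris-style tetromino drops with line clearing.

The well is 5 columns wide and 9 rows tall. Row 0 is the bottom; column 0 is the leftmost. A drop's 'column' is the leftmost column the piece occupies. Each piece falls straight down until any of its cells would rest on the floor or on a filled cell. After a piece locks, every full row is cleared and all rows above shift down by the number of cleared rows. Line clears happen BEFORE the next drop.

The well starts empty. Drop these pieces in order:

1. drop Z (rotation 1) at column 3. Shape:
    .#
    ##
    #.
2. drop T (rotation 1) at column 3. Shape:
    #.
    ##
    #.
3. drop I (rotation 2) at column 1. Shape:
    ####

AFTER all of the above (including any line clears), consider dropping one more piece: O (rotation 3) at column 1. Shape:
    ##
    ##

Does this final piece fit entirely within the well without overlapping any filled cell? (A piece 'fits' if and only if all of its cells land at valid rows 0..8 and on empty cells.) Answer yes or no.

Drop 1: Z rot1 at col 3 lands with bottom-row=0; cleared 0 line(s) (total 0); column heights now [0 0 0 2 3], max=3
Drop 2: T rot1 at col 3 lands with bottom-row=2; cleared 0 line(s) (total 0); column heights now [0 0 0 5 4], max=5
Drop 3: I rot2 at col 1 lands with bottom-row=5; cleared 0 line(s) (total 0); column heights now [0 6 6 6 6], max=6
Test piece O rot3 at col 1 (width 2): heights before test = [0 6 6 6 6]; fits = True

Answer: yes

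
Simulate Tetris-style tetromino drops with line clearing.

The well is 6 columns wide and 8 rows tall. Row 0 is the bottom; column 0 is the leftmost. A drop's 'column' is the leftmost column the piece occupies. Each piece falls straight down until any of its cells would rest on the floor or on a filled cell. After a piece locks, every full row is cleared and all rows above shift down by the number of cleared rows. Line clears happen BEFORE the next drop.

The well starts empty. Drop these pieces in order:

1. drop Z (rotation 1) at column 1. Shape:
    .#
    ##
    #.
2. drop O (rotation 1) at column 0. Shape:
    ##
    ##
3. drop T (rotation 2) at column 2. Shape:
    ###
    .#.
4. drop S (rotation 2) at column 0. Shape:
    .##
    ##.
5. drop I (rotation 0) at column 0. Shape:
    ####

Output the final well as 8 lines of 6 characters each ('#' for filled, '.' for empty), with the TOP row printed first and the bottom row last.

Drop 1: Z rot1 at col 1 lands with bottom-row=0; cleared 0 line(s) (total 0); column heights now [0 2 3 0 0 0], max=3
Drop 2: O rot1 at col 0 lands with bottom-row=2; cleared 0 line(s) (total 0); column heights now [4 4 3 0 0 0], max=4
Drop 3: T rot2 at col 2 lands with bottom-row=2; cleared 0 line(s) (total 0); column heights now [4 4 4 4 4 0], max=4
Drop 4: S rot2 at col 0 lands with bottom-row=4; cleared 0 line(s) (total 0); column heights now [5 6 6 4 4 0], max=6
Drop 5: I rot0 at col 0 lands with bottom-row=6; cleared 0 line(s) (total 0); column heights now [7 7 7 7 4 0], max=7

Answer: ......
####..
.##...
##....
#####.
####..
.##...
.#....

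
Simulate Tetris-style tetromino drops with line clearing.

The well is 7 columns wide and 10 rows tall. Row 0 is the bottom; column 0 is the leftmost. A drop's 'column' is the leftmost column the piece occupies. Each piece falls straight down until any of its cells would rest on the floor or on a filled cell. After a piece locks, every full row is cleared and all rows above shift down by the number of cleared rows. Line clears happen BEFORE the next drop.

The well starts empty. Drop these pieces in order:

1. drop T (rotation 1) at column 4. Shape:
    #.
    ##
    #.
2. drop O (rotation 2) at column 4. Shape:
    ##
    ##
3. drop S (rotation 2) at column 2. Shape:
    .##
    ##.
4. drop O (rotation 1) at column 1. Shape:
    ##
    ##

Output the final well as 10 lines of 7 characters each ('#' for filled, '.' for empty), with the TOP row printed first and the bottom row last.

Answer: .......
.......
.......
.##....
.####..
..####.
....##.
....#..
....##.
....#..

Derivation:
Drop 1: T rot1 at col 4 lands with bottom-row=0; cleared 0 line(s) (total 0); column heights now [0 0 0 0 3 2 0], max=3
Drop 2: O rot2 at col 4 lands with bottom-row=3; cleared 0 line(s) (total 0); column heights now [0 0 0 0 5 5 0], max=5
Drop 3: S rot2 at col 2 lands with bottom-row=4; cleared 0 line(s) (total 0); column heights now [0 0 5 6 6 5 0], max=6
Drop 4: O rot1 at col 1 lands with bottom-row=5; cleared 0 line(s) (total 0); column heights now [0 7 7 6 6 5 0], max=7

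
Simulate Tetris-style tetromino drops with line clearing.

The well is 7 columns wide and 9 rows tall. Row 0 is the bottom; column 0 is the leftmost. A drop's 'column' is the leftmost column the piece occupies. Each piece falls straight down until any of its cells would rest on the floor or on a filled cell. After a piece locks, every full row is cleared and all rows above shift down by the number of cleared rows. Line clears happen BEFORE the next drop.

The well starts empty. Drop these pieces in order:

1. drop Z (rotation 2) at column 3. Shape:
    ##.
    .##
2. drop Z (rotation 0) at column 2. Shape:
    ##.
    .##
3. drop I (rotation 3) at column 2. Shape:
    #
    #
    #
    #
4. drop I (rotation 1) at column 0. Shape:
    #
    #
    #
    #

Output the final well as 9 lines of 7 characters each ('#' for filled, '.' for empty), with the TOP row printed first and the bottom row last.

Answer: .......
..#....
..#....
..#....
..#....
#.##...
#..##..
#..##..
#...##.

Derivation:
Drop 1: Z rot2 at col 3 lands with bottom-row=0; cleared 0 line(s) (total 0); column heights now [0 0 0 2 2 1 0], max=2
Drop 2: Z rot0 at col 2 lands with bottom-row=2; cleared 0 line(s) (total 0); column heights now [0 0 4 4 3 1 0], max=4
Drop 3: I rot3 at col 2 lands with bottom-row=4; cleared 0 line(s) (total 0); column heights now [0 0 8 4 3 1 0], max=8
Drop 4: I rot1 at col 0 lands with bottom-row=0; cleared 0 line(s) (total 0); column heights now [4 0 8 4 3 1 0], max=8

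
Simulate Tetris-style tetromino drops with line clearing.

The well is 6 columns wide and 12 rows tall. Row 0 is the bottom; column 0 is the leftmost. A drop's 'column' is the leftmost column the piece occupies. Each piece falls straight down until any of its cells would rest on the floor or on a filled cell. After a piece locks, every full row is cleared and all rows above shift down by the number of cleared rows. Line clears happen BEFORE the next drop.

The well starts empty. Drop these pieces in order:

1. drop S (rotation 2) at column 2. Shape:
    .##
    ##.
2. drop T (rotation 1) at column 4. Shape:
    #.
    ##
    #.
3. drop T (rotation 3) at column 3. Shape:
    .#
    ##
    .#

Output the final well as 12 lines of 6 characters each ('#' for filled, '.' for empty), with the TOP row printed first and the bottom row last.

Answer: ......
......
......
......
....#.
...##.
....#.
....#.
....##
....#.
...##.
..##..

Derivation:
Drop 1: S rot2 at col 2 lands with bottom-row=0; cleared 0 line(s) (total 0); column heights now [0 0 1 2 2 0], max=2
Drop 2: T rot1 at col 4 lands with bottom-row=2; cleared 0 line(s) (total 0); column heights now [0 0 1 2 5 4], max=5
Drop 3: T rot3 at col 3 lands with bottom-row=5; cleared 0 line(s) (total 0); column heights now [0 0 1 7 8 4], max=8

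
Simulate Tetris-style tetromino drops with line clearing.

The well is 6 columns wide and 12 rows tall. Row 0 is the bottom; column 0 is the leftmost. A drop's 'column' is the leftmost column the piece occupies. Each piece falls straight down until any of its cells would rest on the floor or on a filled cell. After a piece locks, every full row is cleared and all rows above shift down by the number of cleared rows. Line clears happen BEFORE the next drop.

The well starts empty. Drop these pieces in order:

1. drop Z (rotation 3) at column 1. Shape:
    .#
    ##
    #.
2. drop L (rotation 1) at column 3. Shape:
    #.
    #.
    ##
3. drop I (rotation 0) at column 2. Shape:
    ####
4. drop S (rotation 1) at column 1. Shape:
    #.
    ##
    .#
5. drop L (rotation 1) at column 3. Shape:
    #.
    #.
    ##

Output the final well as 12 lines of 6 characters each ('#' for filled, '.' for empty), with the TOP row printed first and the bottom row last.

Answer: ......
......
......
......
......
.#.#..
.###..
..###.
..####
..##..
.###..
.#.##.

Derivation:
Drop 1: Z rot3 at col 1 lands with bottom-row=0; cleared 0 line(s) (total 0); column heights now [0 2 3 0 0 0], max=3
Drop 2: L rot1 at col 3 lands with bottom-row=0; cleared 0 line(s) (total 0); column heights now [0 2 3 3 1 0], max=3
Drop 3: I rot0 at col 2 lands with bottom-row=3; cleared 0 line(s) (total 0); column heights now [0 2 4 4 4 4], max=4
Drop 4: S rot1 at col 1 lands with bottom-row=4; cleared 0 line(s) (total 0); column heights now [0 7 6 4 4 4], max=7
Drop 5: L rot1 at col 3 lands with bottom-row=4; cleared 0 line(s) (total 0); column heights now [0 7 6 7 5 4], max=7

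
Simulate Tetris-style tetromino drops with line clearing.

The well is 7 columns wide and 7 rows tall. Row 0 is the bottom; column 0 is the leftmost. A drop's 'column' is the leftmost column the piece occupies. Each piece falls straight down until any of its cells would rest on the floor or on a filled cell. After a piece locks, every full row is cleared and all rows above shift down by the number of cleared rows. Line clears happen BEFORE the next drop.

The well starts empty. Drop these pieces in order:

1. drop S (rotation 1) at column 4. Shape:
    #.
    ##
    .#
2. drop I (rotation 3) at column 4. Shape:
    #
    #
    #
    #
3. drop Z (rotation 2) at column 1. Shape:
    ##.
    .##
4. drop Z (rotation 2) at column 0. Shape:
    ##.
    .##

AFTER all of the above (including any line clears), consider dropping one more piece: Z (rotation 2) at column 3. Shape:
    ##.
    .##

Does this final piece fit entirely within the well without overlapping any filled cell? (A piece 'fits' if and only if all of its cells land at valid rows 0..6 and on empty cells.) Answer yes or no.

Drop 1: S rot1 at col 4 lands with bottom-row=0; cleared 0 line(s) (total 0); column heights now [0 0 0 0 3 2 0], max=3
Drop 2: I rot3 at col 4 lands with bottom-row=3; cleared 0 line(s) (total 0); column heights now [0 0 0 0 7 2 0], max=7
Drop 3: Z rot2 at col 1 lands with bottom-row=0; cleared 0 line(s) (total 0); column heights now [0 2 2 1 7 2 0], max=7
Drop 4: Z rot2 at col 0 lands with bottom-row=2; cleared 0 line(s) (total 0); column heights now [4 4 3 1 7 2 0], max=7
Test piece Z rot2 at col 3 (width 3): heights before test = [4 4 3 1 7 2 0]; fits = False

Answer: no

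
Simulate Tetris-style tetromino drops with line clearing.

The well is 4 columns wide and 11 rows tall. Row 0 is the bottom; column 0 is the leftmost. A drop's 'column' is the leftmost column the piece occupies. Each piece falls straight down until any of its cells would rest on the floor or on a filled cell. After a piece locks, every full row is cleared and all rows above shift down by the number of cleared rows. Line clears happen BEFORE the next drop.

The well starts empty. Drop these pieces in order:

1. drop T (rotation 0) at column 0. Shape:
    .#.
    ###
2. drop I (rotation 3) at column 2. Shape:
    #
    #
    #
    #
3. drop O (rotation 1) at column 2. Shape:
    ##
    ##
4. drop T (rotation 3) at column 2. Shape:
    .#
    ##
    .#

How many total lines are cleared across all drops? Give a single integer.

Drop 1: T rot0 at col 0 lands with bottom-row=0; cleared 0 line(s) (total 0); column heights now [1 2 1 0], max=2
Drop 2: I rot3 at col 2 lands with bottom-row=1; cleared 0 line(s) (total 0); column heights now [1 2 5 0], max=5
Drop 3: O rot1 at col 2 lands with bottom-row=5; cleared 0 line(s) (total 0); column heights now [1 2 7 7], max=7
Drop 4: T rot3 at col 2 lands with bottom-row=7; cleared 0 line(s) (total 0); column heights now [1 2 9 10], max=10

Answer: 0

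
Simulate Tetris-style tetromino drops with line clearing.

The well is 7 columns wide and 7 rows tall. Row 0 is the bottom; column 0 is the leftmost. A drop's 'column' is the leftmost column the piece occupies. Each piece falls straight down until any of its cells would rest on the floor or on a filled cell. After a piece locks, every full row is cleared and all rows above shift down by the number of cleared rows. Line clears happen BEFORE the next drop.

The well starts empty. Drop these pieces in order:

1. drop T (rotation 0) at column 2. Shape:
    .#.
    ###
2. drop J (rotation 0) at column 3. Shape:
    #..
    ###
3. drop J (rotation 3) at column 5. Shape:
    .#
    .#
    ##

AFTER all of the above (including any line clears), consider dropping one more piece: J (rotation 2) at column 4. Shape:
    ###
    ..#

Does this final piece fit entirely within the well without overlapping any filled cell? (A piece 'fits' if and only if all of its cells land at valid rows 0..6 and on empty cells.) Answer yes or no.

Drop 1: T rot0 at col 2 lands with bottom-row=0; cleared 0 line(s) (total 0); column heights now [0 0 1 2 1 0 0], max=2
Drop 2: J rot0 at col 3 lands with bottom-row=2; cleared 0 line(s) (total 0); column heights now [0 0 1 4 3 3 0], max=4
Drop 3: J rot3 at col 5 lands with bottom-row=3; cleared 0 line(s) (total 0); column heights now [0 0 1 4 3 4 6], max=6
Test piece J rot2 at col 4 (width 3): heights before test = [0 0 1 4 3 4 6]; fits = False

Answer: no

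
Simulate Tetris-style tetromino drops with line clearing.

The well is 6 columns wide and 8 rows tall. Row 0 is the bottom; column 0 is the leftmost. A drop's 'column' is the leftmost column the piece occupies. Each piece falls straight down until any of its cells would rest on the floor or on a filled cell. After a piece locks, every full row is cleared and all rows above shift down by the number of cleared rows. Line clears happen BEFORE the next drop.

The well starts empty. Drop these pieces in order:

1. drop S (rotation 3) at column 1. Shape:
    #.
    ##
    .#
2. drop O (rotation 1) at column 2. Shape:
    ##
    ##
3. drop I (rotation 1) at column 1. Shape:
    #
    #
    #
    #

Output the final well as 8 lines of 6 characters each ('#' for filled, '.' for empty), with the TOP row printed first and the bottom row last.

Drop 1: S rot3 at col 1 lands with bottom-row=0; cleared 0 line(s) (total 0); column heights now [0 3 2 0 0 0], max=3
Drop 2: O rot1 at col 2 lands with bottom-row=2; cleared 0 line(s) (total 0); column heights now [0 3 4 4 0 0], max=4
Drop 3: I rot1 at col 1 lands with bottom-row=3; cleared 0 line(s) (total 0); column heights now [0 7 4 4 0 0], max=7

Answer: ......
.#....
.#....
.#....
.###..
.###..
.##...
..#...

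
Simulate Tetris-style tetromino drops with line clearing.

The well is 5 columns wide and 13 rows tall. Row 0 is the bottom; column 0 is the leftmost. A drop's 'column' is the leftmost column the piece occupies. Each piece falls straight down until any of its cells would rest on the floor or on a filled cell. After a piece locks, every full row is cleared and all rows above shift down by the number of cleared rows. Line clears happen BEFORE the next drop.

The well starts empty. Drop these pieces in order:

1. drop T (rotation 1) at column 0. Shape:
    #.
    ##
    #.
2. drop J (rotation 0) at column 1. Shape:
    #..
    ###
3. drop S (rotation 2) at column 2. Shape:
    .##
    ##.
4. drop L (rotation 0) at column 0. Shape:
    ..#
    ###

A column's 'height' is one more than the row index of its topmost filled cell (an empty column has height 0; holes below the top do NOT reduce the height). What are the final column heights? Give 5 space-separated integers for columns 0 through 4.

Drop 1: T rot1 at col 0 lands with bottom-row=0; cleared 0 line(s) (total 0); column heights now [3 2 0 0 0], max=3
Drop 2: J rot0 at col 1 lands with bottom-row=2; cleared 0 line(s) (total 0); column heights now [3 4 3 3 0], max=4
Drop 3: S rot2 at col 2 lands with bottom-row=3; cleared 0 line(s) (total 0); column heights now [3 4 4 5 5], max=5
Drop 4: L rot0 at col 0 lands with bottom-row=4; cleared 1 line(s) (total 1); column heights now [3 4 5 4 0], max=5

Answer: 3 4 5 4 0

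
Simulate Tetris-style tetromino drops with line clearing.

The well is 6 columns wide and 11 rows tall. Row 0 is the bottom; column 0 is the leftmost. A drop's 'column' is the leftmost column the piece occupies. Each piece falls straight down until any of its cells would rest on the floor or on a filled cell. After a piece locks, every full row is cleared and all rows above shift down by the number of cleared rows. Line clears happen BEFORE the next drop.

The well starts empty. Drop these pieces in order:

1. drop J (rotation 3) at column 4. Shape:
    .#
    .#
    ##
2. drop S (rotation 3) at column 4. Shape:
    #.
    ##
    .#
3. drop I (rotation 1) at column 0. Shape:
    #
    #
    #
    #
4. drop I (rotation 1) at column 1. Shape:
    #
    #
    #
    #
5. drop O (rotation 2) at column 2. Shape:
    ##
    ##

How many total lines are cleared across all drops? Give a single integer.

Answer: 1

Derivation:
Drop 1: J rot3 at col 4 lands with bottom-row=0; cleared 0 line(s) (total 0); column heights now [0 0 0 0 1 3], max=3
Drop 2: S rot3 at col 4 lands with bottom-row=3; cleared 0 line(s) (total 0); column heights now [0 0 0 0 6 5], max=6
Drop 3: I rot1 at col 0 lands with bottom-row=0; cleared 0 line(s) (total 0); column heights now [4 0 0 0 6 5], max=6
Drop 4: I rot1 at col 1 lands with bottom-row=0; cleared 0 line(s) (total 0); column heights now [4 4 0 0 6 5], max=6
Drop 5: O rot2 at col 2 lands with bottom-row=0; cleared 1 line(s) (total 1); column heights now [3 3 1 1 5 4], max=5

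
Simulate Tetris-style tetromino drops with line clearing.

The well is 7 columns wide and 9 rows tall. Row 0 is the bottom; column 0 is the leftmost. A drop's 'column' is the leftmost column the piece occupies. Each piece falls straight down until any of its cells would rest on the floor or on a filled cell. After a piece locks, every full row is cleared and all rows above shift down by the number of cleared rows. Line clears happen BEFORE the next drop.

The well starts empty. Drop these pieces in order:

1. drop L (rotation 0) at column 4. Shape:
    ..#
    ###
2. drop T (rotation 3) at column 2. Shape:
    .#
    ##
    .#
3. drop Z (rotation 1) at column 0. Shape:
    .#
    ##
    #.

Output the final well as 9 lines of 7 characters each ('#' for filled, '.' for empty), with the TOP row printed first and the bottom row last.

Answer: .......
.......
.......
.......
.......
.......
.#.#...
####..#
#..####

Derivation:
Drop 1: L rot0 at col 4 lands with bottom-row=0; cleared 0 line(s) (total 0); column heights now [0 0 0 0 1 1 2], max=2
Drop 2: T rot3 at col 2 lands with bottom-row=0; cleared 0 line(s) (total 0); column heights now [0 0 2 3 1 1 2], max=3
Drop 3: Z rot1 at col 0 lands with bottom-row=0; cleared 0 line(s) (total 0); column heights now [2 3 2 3 1 1 2], max=3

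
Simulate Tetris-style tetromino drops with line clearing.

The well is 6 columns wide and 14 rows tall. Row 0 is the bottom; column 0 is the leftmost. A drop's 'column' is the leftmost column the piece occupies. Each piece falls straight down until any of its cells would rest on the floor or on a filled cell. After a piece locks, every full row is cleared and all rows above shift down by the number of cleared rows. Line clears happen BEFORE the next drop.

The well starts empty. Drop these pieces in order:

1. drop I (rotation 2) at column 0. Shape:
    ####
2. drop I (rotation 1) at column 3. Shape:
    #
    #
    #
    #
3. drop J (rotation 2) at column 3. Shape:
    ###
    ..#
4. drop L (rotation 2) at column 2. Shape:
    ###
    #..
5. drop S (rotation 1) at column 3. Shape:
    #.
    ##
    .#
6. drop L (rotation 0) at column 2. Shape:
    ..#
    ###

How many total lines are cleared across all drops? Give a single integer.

Answer: 0

Derivation:
Drop 1: I rot2 at col 0 lands with bottom-row=0; cleared 0 line(s) (total 0); column heights now [1 1 1 1 0 0], max=1
Drop 2: I rot1 at col 3 lands with bottom-row=1; cleared 0 line(s) (total 0); column heights now [1 1 1 5 0 0], max=5
Drop 3: J rot2 at col 3 lands with bottom-row=4; cleared 0 line(s) (total 0); column heights now [1 1 1 6 6 6], max=6
Drop 4: L rot2 at col 2 lands with bottom-row=5; cleared 0 line(s) (total 0); column heights now [1 1 7 7 7 6], max=7
Drop 5: S rot1 at col 3 lands with bottom-row=7; cleared 0 line(s) (total 0); column heights now [1 1 7 10 9 6], max=10
Drop 6: L rot0 at col 2 lands with bottom-row=10; cleared 0 line(s) (total 0); column heights now [1 1 11 11 12 6], max=12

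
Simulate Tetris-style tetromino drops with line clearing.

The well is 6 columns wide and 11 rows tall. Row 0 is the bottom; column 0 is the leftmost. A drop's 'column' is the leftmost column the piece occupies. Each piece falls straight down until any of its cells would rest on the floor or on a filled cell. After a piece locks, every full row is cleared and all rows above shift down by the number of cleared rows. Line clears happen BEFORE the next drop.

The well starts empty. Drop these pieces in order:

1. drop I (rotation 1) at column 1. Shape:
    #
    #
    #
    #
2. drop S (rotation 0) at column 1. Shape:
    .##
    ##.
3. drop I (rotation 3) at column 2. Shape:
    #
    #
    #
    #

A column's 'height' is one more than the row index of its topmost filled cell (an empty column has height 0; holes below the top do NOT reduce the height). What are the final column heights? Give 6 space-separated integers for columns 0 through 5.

Answer: 0 5 10 6 0 0

Derivation:
Drop 1: I rot1 at col 1 lands with bottom-row=0; cleared 0 line(s) (total 0); column heights now [0 4 0 0 0 0], max=4
Drop 2: S rot0 at col 1 lands with bottom-row=4; cleared 0 line(s) (total 0); column heights now [0 5 6 6 0 0], max=6
Drop 3: I rot3 at col 2 lands with bottom-row=6; cleared 0 line(s) (total 0); column heights now [0 5 10 6 0 0], max=10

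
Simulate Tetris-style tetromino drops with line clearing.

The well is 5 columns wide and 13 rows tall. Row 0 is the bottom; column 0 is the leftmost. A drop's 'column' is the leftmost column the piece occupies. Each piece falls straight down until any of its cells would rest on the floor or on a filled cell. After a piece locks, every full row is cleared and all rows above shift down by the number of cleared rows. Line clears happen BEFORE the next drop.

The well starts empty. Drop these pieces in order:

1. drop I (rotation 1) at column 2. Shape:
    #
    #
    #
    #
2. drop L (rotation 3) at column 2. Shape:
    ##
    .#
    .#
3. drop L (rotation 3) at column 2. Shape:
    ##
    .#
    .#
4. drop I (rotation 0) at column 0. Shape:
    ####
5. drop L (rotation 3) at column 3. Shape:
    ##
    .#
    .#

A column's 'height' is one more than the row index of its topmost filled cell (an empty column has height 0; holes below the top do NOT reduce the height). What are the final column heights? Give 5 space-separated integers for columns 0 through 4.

Drop 1: I rot1 at col 2 lands with bottom-row=0; cleared 0 line(s) (total 0); column heights now [0 0 4 0 0], max=4
Drop 2: L rot3 at col 2 lands with bottom-row=2; cleared 0 line(s) (total 0); column heights now [0 0 5 5 0], max=5
Drop 3: L rot3 at col 2 lands with bottom-row=5; cleared 0 line(s) (total 0); column heights now [0 0 8 8 0], max=8
Drop 4: I rot0 at col 0 lands with bottom-row=8; cleared 0 line(s) (total 0); column heights now [9 9 9 9 0], max=9
Drop 5: L rot3 at col 3 lands with bottom-row=7; cleared 1 line(s) (total 1); column heights now [0 0 8 9 9], max=9

Answer: 0 0 8 9 9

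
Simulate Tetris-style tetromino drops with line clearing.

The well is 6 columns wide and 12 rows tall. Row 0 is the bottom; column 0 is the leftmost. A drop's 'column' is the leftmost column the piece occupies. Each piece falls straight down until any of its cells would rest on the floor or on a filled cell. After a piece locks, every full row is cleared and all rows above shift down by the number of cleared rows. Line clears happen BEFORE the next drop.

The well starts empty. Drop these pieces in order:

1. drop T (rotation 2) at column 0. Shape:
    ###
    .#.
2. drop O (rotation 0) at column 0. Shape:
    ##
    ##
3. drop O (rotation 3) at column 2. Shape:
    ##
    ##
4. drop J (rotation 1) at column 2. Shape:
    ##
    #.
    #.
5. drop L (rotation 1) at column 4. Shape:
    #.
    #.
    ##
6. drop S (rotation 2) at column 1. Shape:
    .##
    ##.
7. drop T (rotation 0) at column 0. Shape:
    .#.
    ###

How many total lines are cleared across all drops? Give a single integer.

Drop 1: T rot2 at col 0 lands with bottom-row=0; cleared 0 line(s) (total 0); column heights now [2 2 2 0 0 0], max=2
Drop 2: O rot0 at col 0 lands with bottom-row=2; cleared 0 line(s) (total 0); column heights now [4 4 2 0 0 0], max=4
Drop 3: O rot3 at col 2 lands with bottom-row=2; cleared 0 line(s) (total 0); column heights now [4 4 4 4 0 0], max=4
Drop 4: J rot1 at col 2 lands with bottom-row=4; cleared 0 line(s) (total 0); column heights now [4 4 7 7 0 0], max=7
Drop 5: L rot1 at col 4 lands with bottom-row=0; cleared 0 line(s) (total 0); column heights now [4 4 7 7 3 1], max=7
Drop 6: S rot2 at col 1 lands with bottom-row=7; cleared 0 line(s) (total 0); column heights now [4 8 9 9 3 1], max=9
Drop 7: T rot0 at col 0 lands with bottom-row=9; cleared 0 line(s) (total 0); column heights now [10 11 10 9 3 1], max=11

Answer: 0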